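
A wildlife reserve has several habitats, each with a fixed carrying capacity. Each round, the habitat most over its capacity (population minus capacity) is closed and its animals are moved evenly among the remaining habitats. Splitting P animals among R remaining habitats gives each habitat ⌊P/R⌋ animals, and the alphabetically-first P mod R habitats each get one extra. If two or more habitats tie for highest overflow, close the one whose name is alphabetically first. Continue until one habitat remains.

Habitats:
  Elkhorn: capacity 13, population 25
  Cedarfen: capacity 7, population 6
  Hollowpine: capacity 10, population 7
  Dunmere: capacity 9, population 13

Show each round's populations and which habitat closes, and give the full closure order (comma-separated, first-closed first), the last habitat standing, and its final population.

Closure order: Elkhorn, Dunmere, Cedarfen
Last habitat: Hollowpine with 51 animals

Round 1: Cedarfen=6 Dunmere=13 Elkhorn=25 Hollowpine=7 → close Elkhorn (overflow 12)
  25÷3 = 8 each, +1 to first 1
Round 2: Cedarfen=15 Dunmere=21 Hollowpine=15 → close Dunmere (overflow 12)
  21÷2 = 10 each, +1 to first 1
Round 3: Cedarfen=26 Hollowpine=25 → close Cedarfen (overflow 19)
  26÷1 = 26 each, +1 to first 0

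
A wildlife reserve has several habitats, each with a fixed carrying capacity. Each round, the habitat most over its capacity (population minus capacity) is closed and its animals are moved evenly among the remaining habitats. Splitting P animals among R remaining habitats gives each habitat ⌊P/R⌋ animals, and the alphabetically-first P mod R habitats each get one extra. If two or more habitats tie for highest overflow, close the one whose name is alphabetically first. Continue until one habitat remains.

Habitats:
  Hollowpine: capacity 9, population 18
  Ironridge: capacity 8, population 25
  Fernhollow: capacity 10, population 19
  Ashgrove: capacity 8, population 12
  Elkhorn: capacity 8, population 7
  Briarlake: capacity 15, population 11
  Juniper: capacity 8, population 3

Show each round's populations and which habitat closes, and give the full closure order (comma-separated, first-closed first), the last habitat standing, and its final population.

Closure order: Ironridge, Fernhollow, Hollowpine, Ashgrove, Elkhorn, Briarlake
Last habitat: Juniper with 95 animals

Round 1: Ashgrove=12 Briarlake=11 Elkhorn=7 Fernhollow=19 Hollowpine=18 Ironridge=25 Juniper=3 → close Ironridge (overflow 17)
  25÷6 = 4 each, +1 to first 1
Round 2: Ashgrove=17 Briarlake=15 Elkhorn=11 Fernhollow=23 Hollowpine=22 Juniper=7 → close Fernhollow (overflow 13)
  23÷5 = 4 each, +1 to first 3
Round 3: Ashgrove=22 Briarlake=20 Elkhorn=16 Hollowpine=26 Juniper=11 → close Hollowpine (overflow 17)
  26÷4 = 6 each, +1 to first 2
Round 4: Ashgrove=29 Briarlake=27 Elkhorn=22 Juniper=17 → close Ashgrove (overflow 21)
  29÷3 = 9 each, +1 to first 2
Round 5: Briarlake=37 Elkhorn=32 Juniper=26 → close Elkhorn (overflow 24)
  32÷2 = 16 each, +1 to first 0
Round 6: Briarlake=53 Juniper=42 → close Briarlake (overflow 38)
  53÷1 = 53 each, +1 to first 0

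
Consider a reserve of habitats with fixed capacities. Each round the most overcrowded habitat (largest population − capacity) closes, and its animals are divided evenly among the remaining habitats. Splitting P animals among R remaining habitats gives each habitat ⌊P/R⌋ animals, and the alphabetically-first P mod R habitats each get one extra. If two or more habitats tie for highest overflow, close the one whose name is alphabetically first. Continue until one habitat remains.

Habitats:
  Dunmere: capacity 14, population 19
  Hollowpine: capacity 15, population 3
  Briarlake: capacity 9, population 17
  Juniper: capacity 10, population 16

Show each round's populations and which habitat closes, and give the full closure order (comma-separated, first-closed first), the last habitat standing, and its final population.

Round 1: Briarlake=17 Dunmere=19 Hollowpine=3 Juniper=16 → close Briarlake (overflow 8)
  17÷3 = 5 each, +1 to first 2
Round 2: Dunmere=25 Hollowpine=9 Juniper=21 → close Dunmere (overflow 11)
  25÷2 = 12 each, +1 to first 1
Round 3: Hollowpine=22 Juniper=33 → close Juniper (overflow 23)
  33÷1 = 33 each, +1 to first 0

Closure order: Briarlake, Dunmere, Juniper
Last habitat: Hollowpine with 55 animals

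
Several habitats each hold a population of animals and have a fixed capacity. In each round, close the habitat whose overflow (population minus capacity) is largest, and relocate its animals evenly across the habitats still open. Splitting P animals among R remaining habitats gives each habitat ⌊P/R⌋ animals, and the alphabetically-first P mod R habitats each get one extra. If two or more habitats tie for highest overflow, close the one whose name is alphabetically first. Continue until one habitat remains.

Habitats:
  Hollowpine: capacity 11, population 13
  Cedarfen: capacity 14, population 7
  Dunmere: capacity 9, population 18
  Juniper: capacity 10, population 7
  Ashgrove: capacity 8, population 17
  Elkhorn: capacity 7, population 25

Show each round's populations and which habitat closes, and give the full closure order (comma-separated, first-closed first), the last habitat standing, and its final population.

Closure order: Elkhorn, Ashgrove, Dunmere, Hollowpine, Juniper
Last habitat: Cedarfen with 87 animals

Round 1: Ashgrove=17 Cedarfen=7 Dunmere=18 Elkhorn=25 Hollowpine=13 Juniper=7 → close Elkhorn (overflow 18)
  25÷5 = 5 each, +1 to first 0
Round 2: Ashgrove=22 Cedarfen=12 Dunmere=23 Hollowpine=18 Juniper=12 → close Ashgrove (overflow 14)
  22÷4 = 5 each, +1 to first 2
Round 3: Cedarfen=18 Dunmere=29 Hollowpine=23 Juniper=17 → close Dunmere (overflow 20)
  29÷3 = 9 each, +1 to first 2
Round 4: Cedarfen=28 Hollowpine=33 Juniper=26 → close Hollowpine (overflow 22)
  33÷2 = 16 each, +1 to first 1
Round 5: Cedarfen=45 Juniper=42 → close Juniper (overflow 32)
  42÷1 = 42 each, +1 to first 0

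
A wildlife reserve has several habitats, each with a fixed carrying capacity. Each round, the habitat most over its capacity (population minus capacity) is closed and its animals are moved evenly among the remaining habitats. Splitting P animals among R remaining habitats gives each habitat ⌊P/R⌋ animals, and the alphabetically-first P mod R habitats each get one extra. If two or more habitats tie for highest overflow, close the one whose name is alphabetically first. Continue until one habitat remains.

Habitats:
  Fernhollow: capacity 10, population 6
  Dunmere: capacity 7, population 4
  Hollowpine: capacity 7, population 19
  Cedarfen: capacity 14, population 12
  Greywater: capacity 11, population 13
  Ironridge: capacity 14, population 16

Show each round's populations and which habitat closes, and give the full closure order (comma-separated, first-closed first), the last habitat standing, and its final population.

Closure order: Hollowpine, Greywater, Ironridge, Cedarfen, Dunmere
Last habitat: Fernhollow with 70 animals

Round 1: Cedarfen=12 Dunmere=4 Fernhollow=6 Greywater=13 Hollowpine=19 Ironridge=16 → close Hollowpine (overflow 12)
  19÷5 = 3 each, +1 to first 4
Round 2: Cedarfen=16 Dunmere=8 Fernhollow=10 Greywater=17 Ironridge=19 → close Greywater (overflow 6)
  17÷4 = 4 each, +1 to first 1
Round 3: Cedarfen=21 Dunmere=12 Fernhollow=14 Ironridge=23 → close Ironridge (overflow 9)
  23÷3 = 7 each, +1 to first 2
Round 4: Cedarfen=29 Dunmere=20 Fernhollow=21 → close Cedarfen (overflow 15)
  29÷2 = 14 each, +1 to first 1
Round 5: Dunmere=35 Fernhollow=35 → close Dunmere (overflow 28)
  35÷1 = 35 each, +1 to first 0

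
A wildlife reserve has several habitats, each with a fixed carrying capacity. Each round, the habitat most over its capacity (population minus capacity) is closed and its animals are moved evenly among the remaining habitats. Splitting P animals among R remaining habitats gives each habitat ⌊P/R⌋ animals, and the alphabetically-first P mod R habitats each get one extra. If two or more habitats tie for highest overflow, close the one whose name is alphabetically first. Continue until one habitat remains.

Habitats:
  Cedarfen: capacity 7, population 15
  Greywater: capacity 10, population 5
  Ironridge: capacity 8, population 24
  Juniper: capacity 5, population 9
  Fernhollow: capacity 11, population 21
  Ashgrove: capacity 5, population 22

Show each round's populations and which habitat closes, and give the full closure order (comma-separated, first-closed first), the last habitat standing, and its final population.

Closure order: Ashgrove, Ironridge, Fernhollow, Cedarfen, Juniper
Last habitat: Greywater with 96 animals

Round 1: Ashgrove=22 Cedarfen=15 Fernhollow=21 Greywater=5 Ironridge=24 Juniper=9 → close Ashgrove (overflow 17)
  22÷5 = 4 each, +1 to first 2
Round 2: Cedarfen=20 Fernhollow=26 Greywater=9 Ironridge=28 Juniper=13 → close Ironridge (overflow 20)
  28÷4 = 7 each, +1 to first 0
Round 3: Cedarfen=27 Fernhollow=33 Greywater=16 Juniper=20 → close Fernhollow (overflow 22)
  33÷3 = 11 each, +1 to first 0
Round 4: Cedarfen=38 Greywater=27 Juniper=31 → close Cedarfen (overflow 31)
  38÷2 = 19 each, +1 to first 0
Round 5: Greywater=46 Juniper=50 → close Juniper (overflow 45)
  50÷1 = 50 each, +1 to first 0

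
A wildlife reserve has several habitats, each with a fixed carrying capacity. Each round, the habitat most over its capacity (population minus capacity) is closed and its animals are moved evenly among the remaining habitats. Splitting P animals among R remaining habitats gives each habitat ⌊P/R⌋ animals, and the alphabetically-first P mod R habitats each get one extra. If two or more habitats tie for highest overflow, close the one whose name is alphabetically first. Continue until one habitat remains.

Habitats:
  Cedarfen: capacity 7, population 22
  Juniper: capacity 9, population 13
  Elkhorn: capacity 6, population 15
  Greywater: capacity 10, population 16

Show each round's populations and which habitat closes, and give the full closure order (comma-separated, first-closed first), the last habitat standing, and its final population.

Round 1: Cedarfen=22 Elkhorn=15 Greywater=16 Juniper=13 → close Cedarfen (overflow 15)
  22÷3 = 7 each, +1 to first 1
Round 2: Elkhorn=23 Greywater=23 Juniper=20 → close Elkhorn (overflow 17)
  23÷2 = 11 each, +1 to first 1
Round 3: Greywater=35 Juniper=31 → close Greywater (overflow 25)
  35÷1 = 35 each, +1 to first 0

Closure order: Cedarfen, Elkhorn, Greywater
Last habitat: Juniper with 66 animals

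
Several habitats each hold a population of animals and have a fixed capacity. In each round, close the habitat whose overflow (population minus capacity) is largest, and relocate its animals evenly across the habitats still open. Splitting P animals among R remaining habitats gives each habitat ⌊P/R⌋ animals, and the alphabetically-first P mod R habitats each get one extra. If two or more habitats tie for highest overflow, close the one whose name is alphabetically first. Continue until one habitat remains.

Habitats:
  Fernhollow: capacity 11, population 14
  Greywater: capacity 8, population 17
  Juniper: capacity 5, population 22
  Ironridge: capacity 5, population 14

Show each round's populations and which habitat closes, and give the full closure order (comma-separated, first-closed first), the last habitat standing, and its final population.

Round 1: Fernhollow=14 Greywater=17 Ironridge=14 Juniper=22 → close Juniper (overflow 17)
  22÷3 = 7 each, +1 to first 1
Round 2: Fernhollow=22 Greywater=24 Ironridge=21 → close Greywater (overflow 16)
  24÷2 = 12 each, +1 to first 0
Round 3: Fernhollow=34 Ironridge=33 → close Ironridge (overflow 28)
  33÷1 = 33 each, +1 to first 0

Closure order: Juniper, Greywater, Ironridge
Last habitat: Fernhollow with 67 animals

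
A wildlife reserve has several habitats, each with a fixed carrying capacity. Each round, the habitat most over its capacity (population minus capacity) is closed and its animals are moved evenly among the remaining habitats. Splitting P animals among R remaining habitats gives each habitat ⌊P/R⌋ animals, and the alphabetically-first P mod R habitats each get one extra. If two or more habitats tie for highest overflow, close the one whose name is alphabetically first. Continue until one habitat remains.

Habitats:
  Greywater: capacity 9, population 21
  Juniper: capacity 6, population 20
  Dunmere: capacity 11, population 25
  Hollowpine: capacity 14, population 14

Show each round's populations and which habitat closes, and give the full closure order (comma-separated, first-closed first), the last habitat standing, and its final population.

Closure order: Dunmere, Juniper, Greywater
Last habitat: Hollowpine with 80 animals

Round 1: Dunmere=25 Greywater=21 Hollowpine=14 Juniper=20 → close Dunmere (overflow 14)
  25÷3 = 8 each, +1 to first 1
Round 2: Greywater=30 Hollowpine=22 Juniper=28 → close Juniper (overflow 22)
  28÷2 = 14 each, +1 to first 0
Round 3: Greywater=44 Hollowpine=36 → close Greywater (overflow 35)
  44÷1 = 44 each, +1 to first 0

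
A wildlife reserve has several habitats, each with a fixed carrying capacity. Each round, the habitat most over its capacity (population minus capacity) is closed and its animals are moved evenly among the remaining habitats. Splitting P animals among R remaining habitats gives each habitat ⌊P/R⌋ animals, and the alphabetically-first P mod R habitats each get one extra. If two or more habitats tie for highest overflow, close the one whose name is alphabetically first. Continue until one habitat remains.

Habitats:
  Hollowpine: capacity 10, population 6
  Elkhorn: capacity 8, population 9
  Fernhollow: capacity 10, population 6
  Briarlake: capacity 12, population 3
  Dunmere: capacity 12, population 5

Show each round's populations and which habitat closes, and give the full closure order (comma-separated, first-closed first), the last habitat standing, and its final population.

Round 1: Briarlake=3 Dunmere=5 Elkhorn=9 Fernhollow=6 Hollowpine=6 → close Elkhorn (overflow 1)
  9÷4 = 2 each, +1 to first 1
Round 2: Briarlake=6 Dunmere=7 Fernhollow=8 Hollowpine=8 → close Fernhollow (overflow -2)
  8÷3 = 2 each, +1 to first 2
Round 3: Briarlake=9 Dunmere=10 Hollowpine=10 → close Hollowpine (overflow 0)
  10÷2 = 5 each, +1 to first 0
Round 4: Briarlake=14 Dunmere=15 → close Dunmere (overflow 3)
  15÷1 = 15 each, +1 to first 0

Closure order: Elkhorn, Fernhollow, Hollowpine, Dunmere
Last habitat: Briarlake with 29 animals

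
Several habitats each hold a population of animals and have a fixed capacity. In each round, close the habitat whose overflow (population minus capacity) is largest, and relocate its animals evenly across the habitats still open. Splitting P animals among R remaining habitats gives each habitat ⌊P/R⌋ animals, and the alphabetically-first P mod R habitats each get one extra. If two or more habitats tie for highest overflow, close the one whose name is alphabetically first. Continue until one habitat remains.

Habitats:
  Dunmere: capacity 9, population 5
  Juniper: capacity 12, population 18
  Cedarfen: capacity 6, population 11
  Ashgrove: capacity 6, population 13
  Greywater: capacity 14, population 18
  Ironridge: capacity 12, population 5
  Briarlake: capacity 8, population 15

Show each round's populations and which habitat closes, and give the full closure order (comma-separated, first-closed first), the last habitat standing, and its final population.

Closure order: Ashgrove, Briarlake, Cedarfen, Juniper, Greywater, Dunmere
Last habitat: Ironridge with 85 animals

Round 1: Ashgrove=13 Briarlake=15 Cedarfen=11 Dunmere=5 Greywater=18 Ironridge=5 Juniper=18 → close Ashgrove (overflow 7)
  13÷6 = 2 each, +1 to first 1
Round 2: Briarlake=18 Cedarfen=13 Dunmere=7 Greywater=20 Ironridge=7 Juniper=20 → close Briarlake (overflow 10)
  18÷5 = 3 each, +1 to first 3
Round 3: Cedarfen=17 Dunmere=11 Greywater=24 Ironridge=10 Juniper=23 → close Cedarfen (overflow 11)
  17÷4 = 4 each, +1 to first 1
Round 4: Dunmere=16 Greywater=28 Ironridge=14 Juniper=27 → close Juniper (overflow 15)
  27÷3 = 9 each, +1 to first 0
Round 5: Dunmere=25 Greywater=37 Ironridge=23 → close Greywater (overflow 23)
  37÷2 = 18 each, +1 to first 1
Round 6: Dunmere=44 Ironridge=41 → close Dunmere (overflow 35)
  44÷1 = 44 each, +1 to first 0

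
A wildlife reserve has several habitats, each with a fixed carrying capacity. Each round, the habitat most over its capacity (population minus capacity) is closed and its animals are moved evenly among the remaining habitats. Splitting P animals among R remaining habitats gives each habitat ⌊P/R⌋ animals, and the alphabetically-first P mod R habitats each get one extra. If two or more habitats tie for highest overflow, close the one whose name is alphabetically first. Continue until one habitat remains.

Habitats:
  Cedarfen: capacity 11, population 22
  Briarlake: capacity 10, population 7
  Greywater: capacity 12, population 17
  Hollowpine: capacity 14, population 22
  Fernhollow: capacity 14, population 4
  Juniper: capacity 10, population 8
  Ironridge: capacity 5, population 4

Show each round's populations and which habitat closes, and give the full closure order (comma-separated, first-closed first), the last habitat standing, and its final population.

Closure order: Cedarfen, Hollowpine, Greywater, Briarlake, Ironridge, Juniper
Last habitat: Fernhollow with 84 animals

Round 1: Briarlake=7 Cedarfen=22 Fernhollow=4 Greywater=17 Hollowpine=22 Ironridge=4 Juniper=8 → close Cedarfen (overflow 11)
  22÷6 = 3 each, +1 to first 4
Round 2: Briarlake=11 Fernhollow=8 Greywater=21 Hollowpine=26 Ironridge=7 Juniper=11 → close Hollowpine (overflow 12)
  26÷5 = 5 each, +1 to first 1
Round 3: Briarlake=17 Fernhollow=13 Greywater=26 Ironridge=12 Juniper=16 → close Greywater (overflow 14)
  26÷4 = 6 each, +1 to first 2
Round 4: Briarlake=24 Fernhollow=20 Ironridge=18 Juniper=22 → close Briarlake (overflow 14)
  24÷3 = 8 each, +1 to first 0
Round 5: Fernhollow=28 Ironridge=26 Juniper=30 → close Ironridge (overflow 21)
  26÷2 = 13 each, +1 to first 0
Round 6: Fernhollow=41 Juniper=43 → close Juniper (overflow 33)
  43÷1 = 43 each, +1 to first 0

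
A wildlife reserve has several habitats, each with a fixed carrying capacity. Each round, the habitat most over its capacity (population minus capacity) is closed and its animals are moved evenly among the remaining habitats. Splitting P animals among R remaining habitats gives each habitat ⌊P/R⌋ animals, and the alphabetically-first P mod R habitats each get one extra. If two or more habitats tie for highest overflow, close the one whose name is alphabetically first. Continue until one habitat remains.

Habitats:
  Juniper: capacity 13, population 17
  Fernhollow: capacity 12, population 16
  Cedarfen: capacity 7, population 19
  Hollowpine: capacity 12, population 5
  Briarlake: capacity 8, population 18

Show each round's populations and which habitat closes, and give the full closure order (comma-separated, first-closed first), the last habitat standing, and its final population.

Round 1: Briarlake=18 Cedarfen=19 Fernhollow=16 Hollowpine=5 Juniper=17 → close Cedarfen (overflow 12)
  19÷4 = 4 each, +1 to first 3
Round 2: Briarlake=23 Fernhollow=21 Hollowpine=10 Juniper=21 → close Briarlake (overflow 15)
  23÷3 = 7 each, +1 to first 2
Round 3: Fernhollow=29 Hollowpine=18 Juniper=28 → close Fernhollow (overflow 17)
  29÷2 = 14 each, +1 to first 1
Round 4: Hollowpine=33 Juniper=42 → close Juniper (overflow 29)
  42÷1 = 42 each, +1 to first 0

Closure order: Cedarfen, Briarlake, Fernhollow, Juniper
Last habitat: Hollowpine with 75 animals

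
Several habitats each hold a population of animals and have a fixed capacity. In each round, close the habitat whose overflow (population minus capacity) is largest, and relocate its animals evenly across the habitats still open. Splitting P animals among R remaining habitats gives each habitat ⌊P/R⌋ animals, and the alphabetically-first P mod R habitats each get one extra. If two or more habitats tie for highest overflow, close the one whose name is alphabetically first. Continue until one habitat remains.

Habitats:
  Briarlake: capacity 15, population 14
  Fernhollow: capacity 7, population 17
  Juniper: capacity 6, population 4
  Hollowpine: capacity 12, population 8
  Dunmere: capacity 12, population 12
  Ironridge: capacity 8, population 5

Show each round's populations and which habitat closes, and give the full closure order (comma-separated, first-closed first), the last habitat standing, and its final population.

Closure order: Fernhollow, Dunmere, Briarlake, Juniper, Hollowpine
Last habitat: Ironridge with 60 animals

Round 1: Briarlake=14 Dunmere=12 Fernhollow=17 Hollowpine=8 Ironridge=5 Juniper=4 → close Fernhollow (overflow 10)
  17÷5 = 3 each, +1 to first 2
Round 2: Briarlake=18 Dunmere=16 Hollowpine=11 Ironridge=8 Juniper=7 → close Dunmere (overflow 4)
  16÷4 = 4 each, +1 to first 0
Round 3: Briarlake=22 Hollowpine=15 Ironridge=12 Juniper=11 → close Briarlake (overflow 7)
  22÷3 = 7 each, +1 to first 1
Round 4: Hollowpine=23 Ironridge=19 Juniper=18 → close Juniper (overflow 12)
  18÷2 = 9 each, +1 to first 0
Round 5: Hollowpine=32 Ironridge=28 → close Hollowpine (overflow 20)
  32÷1 = 32 each, +1 to first 0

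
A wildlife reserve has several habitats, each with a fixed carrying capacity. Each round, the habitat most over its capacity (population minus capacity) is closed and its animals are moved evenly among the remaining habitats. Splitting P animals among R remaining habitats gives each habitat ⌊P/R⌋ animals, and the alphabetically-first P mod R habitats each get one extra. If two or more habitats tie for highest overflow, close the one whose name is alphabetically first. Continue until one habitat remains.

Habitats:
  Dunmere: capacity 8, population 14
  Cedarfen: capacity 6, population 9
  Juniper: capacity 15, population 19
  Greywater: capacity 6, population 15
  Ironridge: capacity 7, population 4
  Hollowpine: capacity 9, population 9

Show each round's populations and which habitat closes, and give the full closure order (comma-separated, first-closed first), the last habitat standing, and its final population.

Closure order: Greywater, Dunmere, Cedarfen, Juniper, Hollowpine
Last habitat: Ironridge with 70 animals

Round 1: Cedarfen=9 Dunmere=14 Greywater=15 Hollowpine=9 Ironridge=4 Juniper=19 → close Greywater (overflow 9)
  15÷5 = 3 each, +1 to first 0
Round 2: Cedarfen=12 Dunmere=17 Hollowpine=12 Ironridge=7 Juniper=22 → close Dunmere (overflow 9)
  17÷4 = 4 each, +1 to first 1
Round 3: Cedarfen=17 Hollowpine=16 Ironridge=11 Juniper=26 → close Cedarfen (overflow 11)
  17÷3 = 5 each, +1 to first 2
Round 4: Hollowpine=22 Ironridge=17 Juniper=31 → close Juniper (overflow 16)
  31÷2 = 15 each, +1 to first 1
Round 5: Hollowpine=38 Ironridge=32 → close Hollowpine (overflow 29)
  38÷1 = 38 each, +1 to first 0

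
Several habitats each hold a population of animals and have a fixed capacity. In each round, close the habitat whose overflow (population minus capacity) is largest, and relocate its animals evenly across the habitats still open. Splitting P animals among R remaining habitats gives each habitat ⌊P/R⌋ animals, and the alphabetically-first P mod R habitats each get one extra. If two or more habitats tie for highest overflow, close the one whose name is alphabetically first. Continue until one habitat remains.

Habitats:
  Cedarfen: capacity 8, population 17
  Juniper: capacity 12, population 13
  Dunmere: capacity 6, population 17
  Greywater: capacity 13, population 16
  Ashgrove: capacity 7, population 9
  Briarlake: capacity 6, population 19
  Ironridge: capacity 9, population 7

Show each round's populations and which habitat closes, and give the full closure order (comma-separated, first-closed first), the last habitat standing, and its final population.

Closure order: Briarlake, Dunmere, Cedarfen, Ashgrove, Greywater, Juniper
Last habitat: Ironridge with 98 animals

Round 1: Ashgrove=9 Briarlake=19 Cedarfen=17 Dunmere=17 Greywater=16 Ironridge=7 Juniper=13 → close Briarlake (overflow 13)
  19÷6 = 3 each, +1 to first 1
Round 2: Ashgrove=13 Cedarfen=20 Dunmere=20 Greywater=19 Ironridge=10 Juniper=16 → close Dunmere (overflow 14)
  20÷5 = 4 each, +1 to first 0
Round 3: Ashgrove=17 Cedarfen=24 Greywater=23 Ironridge=14 Juniper=20 → close Cedarfen (overflow 16)
  24÷4 = 6 each, +1 to first 0
Round 4: Ashgrove=23 Greywater=29 Ironridge=20 Juniper=26 → close Ashgrove (overflow 16)
  23÷3 = 7 each, +1 to first 2
Round 5: Greywater=37 Ironridge=28 Juniper=33 → close Greywater (overflow 24)
  37÷2 = 18 each, +1 to first 1
Round 6: Ironridge=47 Juniper=51 → close Juniper (overflow 39)
  51÷1 = 51 each, +1 to first 0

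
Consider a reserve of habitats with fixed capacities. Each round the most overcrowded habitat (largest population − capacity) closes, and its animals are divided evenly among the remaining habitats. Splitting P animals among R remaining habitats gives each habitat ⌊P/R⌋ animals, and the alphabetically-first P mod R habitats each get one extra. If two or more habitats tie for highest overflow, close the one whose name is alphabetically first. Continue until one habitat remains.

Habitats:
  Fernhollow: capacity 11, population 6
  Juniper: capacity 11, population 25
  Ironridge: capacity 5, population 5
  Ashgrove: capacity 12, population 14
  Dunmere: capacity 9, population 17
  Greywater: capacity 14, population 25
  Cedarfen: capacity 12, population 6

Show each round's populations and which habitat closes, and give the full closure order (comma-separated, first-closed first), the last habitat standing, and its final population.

Round 1: Ashgrove=14 Cedarfen=6 Dunmere=17 Fernhollow=6 Greywater=25 Ironridge=5 Juniper=25 → close Juniper (overflow 14)
  25÷6 = 4 each, +1 to first 1
Round 2: Ashgrove=19 Cedarfen=10 Dunmere=21 Fernhollow=10 Greywater=29 Ironridge=9 → close Greywater (overflow 15)
  29÷5 = 5 each, +1 to first 4
Round 3: Ashgrove=25 Cedarfen=16 Dunmere=27 Fernhollow=16 Ironridge=14 → close Dunmere (overflow 18)
  27÷4 = 6 each, +1 to first 3
Round 4: Ashgrove=32 Cedarfen=23 Fernhollow=23 Ironridge=20 → close Ashgrove (overflow 20)
  32÷3 = 10 each, +1 to first 2
Round 5: Cedarfen=34 Fernhollow=34 Ironridge=30 → close Ironridge (overflow 25)
  30÷2 = 15 each, +1 to first 0
Round 6: Cedarfen=49 Fernhollow=49 → close Fernhollow (overflow 38)
  49÷1 = 49 each, +1 to first 0

Closure order: Juniper, Greywater, Dunmere, Ashgrove, Ironridge, Fernhollow
Last habitat: Cedarfen with 98 animals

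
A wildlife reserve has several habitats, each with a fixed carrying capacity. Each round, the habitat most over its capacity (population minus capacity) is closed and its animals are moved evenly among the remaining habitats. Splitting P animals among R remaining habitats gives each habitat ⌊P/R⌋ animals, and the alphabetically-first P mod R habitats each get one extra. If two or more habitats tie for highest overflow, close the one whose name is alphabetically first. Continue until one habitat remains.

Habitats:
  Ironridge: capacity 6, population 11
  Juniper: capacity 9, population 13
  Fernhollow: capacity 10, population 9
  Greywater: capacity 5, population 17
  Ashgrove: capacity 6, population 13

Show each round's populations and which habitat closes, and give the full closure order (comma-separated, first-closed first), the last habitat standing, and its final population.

Closure order: Greywater, Ashgrove, Ironridge, Juniper
Last habitat: Fernhollow with 63 animals

Round 1: Ashgrove=13 Fernhollow=9 Greywater=17 Ironridge=11 Juniper=13 → close Greywater (overflow 12)
  17÷4 = 4 each, +1 to first 1
Round 2: Ashgrove=18 Fernhollow=13 Ironridge=15 Juniper=17 → close Ashgrove (overflow 12)
  18÷3 = 6 each, +1 to first 0
Round 3: Fernhollow=19 Ironridge=21 Juniper=23 → close Ironridge (overflow 15)
  21÷2 = 10 each, +1 to first 1
Round 4: Fernhollow=30 Juniper=33 → close Juniper (overflow 24)
  33÷1 = 33 each, +1 to first 0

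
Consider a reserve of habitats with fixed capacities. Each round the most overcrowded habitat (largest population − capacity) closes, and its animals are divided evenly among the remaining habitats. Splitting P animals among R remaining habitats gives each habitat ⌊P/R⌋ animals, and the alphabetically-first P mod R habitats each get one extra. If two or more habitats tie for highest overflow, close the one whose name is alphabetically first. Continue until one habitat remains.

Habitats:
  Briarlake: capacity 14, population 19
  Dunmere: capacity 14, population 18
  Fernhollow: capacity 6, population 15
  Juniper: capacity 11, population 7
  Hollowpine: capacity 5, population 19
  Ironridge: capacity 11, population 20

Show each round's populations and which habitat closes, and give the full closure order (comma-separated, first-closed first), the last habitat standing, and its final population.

Round 1: Briarlake=19 Dunmere=18 Fernhollow=15 Hollowpine=19 Ironridge=20 Juniper=7 → close Hollowpine (overflow 14)
  19÷5 = 3 each, +1 to first 4
Round 2: Briarlake=23 Dunmere=22 Fernhollow=19 Ironridge=24 Juniper=10 → close Fernhollow (overflow 13)
  19÷4 = 4 each, +1 to first 3
Round 3: Briarlake=28 Dunmere=27 Ironridge=29 Juniper=14 → close Ironridge (overflow 18)
  29÷3 = 9 each, +1 to first 2
Round 4: Briarlake=38 Dunmere=37 Juniper=23 → close Briarlake (overflow 24)
  38÷2 = 19 each, +1 to first 0
Round 5: Dunmere=56 Juniper=42 → close Dunmere (overflow 42)
  56÷1 = 56 each, +1 to first 0

Closure order: Hollowpine, Fernhollow, Ironridge, Briarlake, Dunmere
Last habitat: Juniper with 98 animals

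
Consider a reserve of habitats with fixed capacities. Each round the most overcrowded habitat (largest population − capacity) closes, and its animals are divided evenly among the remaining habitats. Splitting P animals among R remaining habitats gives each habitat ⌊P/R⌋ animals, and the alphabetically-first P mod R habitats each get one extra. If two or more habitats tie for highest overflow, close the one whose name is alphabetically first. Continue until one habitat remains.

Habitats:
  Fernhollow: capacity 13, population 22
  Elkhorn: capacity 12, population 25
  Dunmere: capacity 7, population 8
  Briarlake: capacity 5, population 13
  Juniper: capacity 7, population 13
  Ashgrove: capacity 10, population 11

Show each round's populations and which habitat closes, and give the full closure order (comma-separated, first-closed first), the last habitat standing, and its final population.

Round 1: Ashgrove=11 Briarlake=13 Dunmere=8 Elkhorn=25 Fernhollow=22 Juniper=13 → close Elkhorn (overflow 13)
  25÷5 = 5 each, +1 to first 0
Round 2: Ashgrove=16 Briarlake=18 Dunmere=13 Fernhollow=27 Juniper=18 → close Fernhollow (overflow 14)
  27÷4 = 6 each, +1 to first 3
Round 3: Ashgrove=23 Briarlake=25 Dunmere=20 Juniper=24 → close Briarlake (overflow 20)
  25÷3 = 8 each, +1 to first 1
Round 4: Ashgrove=32 Dunmere=28 Juniper=32 → close Juniper (overflow 25)
  32÷2 = 16 each, +1 to first 0
Round 5: Ashgrove=48 Dunmere=44 → close Ashgrove (overflow 38)
  48÷1 = 48 each, +1 to first 0

Closure order: Elkhorn, Fernhollow, Briarlake, Juniper, Ashgrove
Last habitat: Dunmere with 92 animals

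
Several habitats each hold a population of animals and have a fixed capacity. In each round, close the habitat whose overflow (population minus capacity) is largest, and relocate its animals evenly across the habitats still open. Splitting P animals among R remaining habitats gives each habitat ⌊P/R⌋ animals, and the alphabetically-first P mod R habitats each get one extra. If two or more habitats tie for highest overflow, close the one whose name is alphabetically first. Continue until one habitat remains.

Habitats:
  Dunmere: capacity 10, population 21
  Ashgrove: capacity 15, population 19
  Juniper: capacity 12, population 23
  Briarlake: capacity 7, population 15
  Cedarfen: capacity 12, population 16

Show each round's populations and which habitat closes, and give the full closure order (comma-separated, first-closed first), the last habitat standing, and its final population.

Round 1: Ashgrove=19 Briarlake=15 Cedarfen=16 Dunmere=21 Juniper=23 → close Dunmere (overflow 11)
  21÷4 = 5 each, +1 to first 1
Round 2: Ashgrove=25 Briarlake=20 Cedarfen=21 Juniper=28 → close Juniper (overflow 16)
  28÷3 = 9 each, +1 to first 1
Round 3: Ashgrove=35 Briarlake=29 Cedarfen=30 → close Briarlake (overflow 22)
  29÷2 = 14 each, +1 to first 1
Round 4: Ashgrove=50 Cedarfen=44 → close Ashgrove (overflow 35)
  50÷1 = 50 each, +1 to first 0

Closure order: Dunmere, Juniper, Briarlake, Ashgrove
Last habitat: Cedarfen with 94 animals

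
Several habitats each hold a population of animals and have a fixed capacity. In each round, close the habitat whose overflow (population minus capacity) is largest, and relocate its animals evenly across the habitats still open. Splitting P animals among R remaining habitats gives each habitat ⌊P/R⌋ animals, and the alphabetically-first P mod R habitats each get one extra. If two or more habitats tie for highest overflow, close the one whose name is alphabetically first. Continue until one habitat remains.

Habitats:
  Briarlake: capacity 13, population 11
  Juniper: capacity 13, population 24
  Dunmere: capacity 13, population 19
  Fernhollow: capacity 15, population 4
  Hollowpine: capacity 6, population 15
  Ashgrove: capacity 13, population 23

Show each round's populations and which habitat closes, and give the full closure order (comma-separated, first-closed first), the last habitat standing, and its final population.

Round 1: Ashgrove=23 Briarlake=11 Dunmere=19 Fernhollow=4 Hollowpine=15 Juniper=24 → close Juniper (overflow 11)
  24÷5 = 4 each, +1 to first 4
Round 2: Ashgrove=28 Briarlake=16 Dunmere=24 Fernhollow=9 Hollowpine=19 → close Ashgrove (overflow 15)
  28÷4 = 7 each, +1 to first 0
Round 3: Briarlake=23 Dunmere=31 Fernhollow=16 Hollowpine=26 → close Hollowpine (overflow 20)
  26÷3 = 8 each, +1 to first 2
Round 4: Briarlake=32 Dunmere=40 Fernhollow=24 → close Dunmere (overflow 27)
  40÷2 = 20 each, +1 to first 0
Round 5: Briarlake=52 Fernhollow=44 → close Briarlake (overflow 39)
  52÷1 = 52 each, +1 to first 0

Closure order: Juniper, Ashgrove, Hollowpine, Dunmere, Briarlake
Last habitat: Fernhollow with 96 animals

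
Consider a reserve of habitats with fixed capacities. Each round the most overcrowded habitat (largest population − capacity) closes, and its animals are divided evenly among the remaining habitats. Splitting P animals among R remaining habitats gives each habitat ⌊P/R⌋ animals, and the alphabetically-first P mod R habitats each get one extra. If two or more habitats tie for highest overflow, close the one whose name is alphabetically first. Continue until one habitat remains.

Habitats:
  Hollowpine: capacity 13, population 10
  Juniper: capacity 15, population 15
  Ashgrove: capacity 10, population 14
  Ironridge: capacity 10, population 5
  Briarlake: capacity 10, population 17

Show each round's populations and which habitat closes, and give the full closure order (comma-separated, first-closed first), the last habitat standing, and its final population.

Round 1: Ashgrove=14 Briarlake=17 Hollowpine=10 Ironridge=5 Juniper=15 → close Briarlake (overflow 7)
  17÷4 = 4 each, +1 to first 1
Round 2: Ashgrove=19 Hollowpine=14 Ironridge=9 Juniper=19 → close Ashgrove (overflow 9)
  19÷3 = 6 each, +1 to first 1
Round 3: Hollowpine=21 Ironridge=15 Juniper=25 → close Juniper (overflow 10)
  25÷2 = 12 each, +1 to first 1
Round 4: Hollowpine=34 Ironridge=27 → close Hollowpine (overflow 21)
  34÷1 = 34 each, +1 to first 0

Closure order: Briarlake, Ashgrove, Juniper, Hollowpine
Last habitat: Ironridge with 61 animals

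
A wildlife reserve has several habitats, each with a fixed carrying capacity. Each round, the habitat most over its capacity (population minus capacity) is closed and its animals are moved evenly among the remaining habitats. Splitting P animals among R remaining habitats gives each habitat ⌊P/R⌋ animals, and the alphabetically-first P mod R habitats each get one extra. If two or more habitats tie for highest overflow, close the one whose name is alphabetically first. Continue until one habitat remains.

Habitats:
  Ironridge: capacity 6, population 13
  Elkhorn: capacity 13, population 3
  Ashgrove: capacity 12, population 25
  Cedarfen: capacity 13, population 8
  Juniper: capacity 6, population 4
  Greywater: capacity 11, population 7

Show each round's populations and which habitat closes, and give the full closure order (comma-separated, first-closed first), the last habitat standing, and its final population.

Closure order: Ashgrove, Ironridge, Juniper, Cedarfen, Greywater
Last habitat: Elkhorn with 60 animals

Round 1: Ashgrove=25 Cedarfen=8 Elkhorn=3 Greywater=7 Ironridge=13 Juniper=4 → close Ashgrove (overflow 13)
  25÷5 = 5 each, +1 to first 0
Round 2: Cedarfen=13 Elkhorn=8 Greywater=12 Ironridge=18 Juniper=9 → close Ironridge (overflow 12)
  18÷4 = 4 each, +1 to first 2
Round 3: Cedarfen=18 Elkhorn=13 Greywater=16 Juniper=13 → close Juniper (overflow 7)
  13÷3 = 4 each, +1 to first 1
Round 4: Cedarfen=23 Elkhorn=17 Greywater=20 → close Cedarfen (overflow 10)
  23÷2 = 11 each, +1 to first 1
Round 5: Elkhorn=29 Greywater=31 → close Greywater (overflow 20)
  31÷1 = 31 each, +1 to first 0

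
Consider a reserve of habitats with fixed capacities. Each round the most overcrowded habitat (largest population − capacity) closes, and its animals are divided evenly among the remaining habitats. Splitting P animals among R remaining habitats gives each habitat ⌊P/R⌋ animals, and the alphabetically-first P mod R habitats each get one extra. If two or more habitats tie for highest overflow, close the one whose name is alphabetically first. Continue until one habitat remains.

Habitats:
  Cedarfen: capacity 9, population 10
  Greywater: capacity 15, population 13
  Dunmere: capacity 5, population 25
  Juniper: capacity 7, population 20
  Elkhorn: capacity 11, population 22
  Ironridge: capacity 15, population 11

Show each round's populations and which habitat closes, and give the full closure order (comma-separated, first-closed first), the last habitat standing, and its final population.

Round 1: Cedarfen=10 Dunmere=25 Elkhorn=22 Greywater=13 Ironridge=11 Juniper=20 → close Dunmere (overflow 20)
  25÷5 = 5 each, +1 to first 0
Round 2: Cedarfen=15 Elkhorn=27 Greywater=18 Ironridge=16 Juniper=25 → close Juniper (overflow 18)
  25÷4 = 6 each, +1 to first 1
Round 3: Cedarfen=22 Elkhorn=33 Greywater=24 Ironridge=22 → close Elkhorn (overflow 22)
  33÷3 = 11 each, +1 to first 0
Round 4: Cedarfen=33 Greywater=35 Ironridge=33 → close Cedarfen (overflow 24)
  33÷2 = 16 each, +1 to first 1
Round 5: Greywater=52 Ironridge=49 → close Greywater (overflow 37)
  52÷1 = 52 each, +1 to first 0

Closure order: Dunmere, Juniper, Elkhorn, Cedarfen, Greywater
Last habitat: Ironridge with 101 animals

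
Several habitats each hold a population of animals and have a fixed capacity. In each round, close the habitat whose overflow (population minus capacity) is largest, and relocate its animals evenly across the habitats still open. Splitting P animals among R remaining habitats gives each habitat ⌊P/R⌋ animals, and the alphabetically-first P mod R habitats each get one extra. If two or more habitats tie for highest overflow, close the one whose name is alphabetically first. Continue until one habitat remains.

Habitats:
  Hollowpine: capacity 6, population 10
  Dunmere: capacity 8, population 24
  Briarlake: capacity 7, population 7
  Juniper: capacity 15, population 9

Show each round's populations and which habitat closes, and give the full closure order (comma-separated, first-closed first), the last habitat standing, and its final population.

Closure order: Dunmere, Hollowpine, Briarlake
Last habitat: Juniper with 50 animals

Round 1: Briarlake=7 Dunmere=24 Hollowpine=10 Juniper=9 → close Dunmere (overflow 16)
  24÷3 = 8 each, +1 to first 0
Round 2: Briarlake=15 Hollowpine=18 Juniper=17 → close Hollowpine (overflow 12)
  18÷2 = 9 each, +1 to first 0
Round 3: Briarlake=24 Juniper=26 → close Briarlake (overflow 17)
  24÷1 = 24 each, +1 to first 0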